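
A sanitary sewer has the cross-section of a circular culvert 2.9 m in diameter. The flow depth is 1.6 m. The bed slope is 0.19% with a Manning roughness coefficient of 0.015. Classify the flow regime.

subcritical

For a circular section of diameter D = 2.9 m at depth y = 1.6 m, the central angle is θ = 2 arccos(1 − 2y/D) = 3.349 rad. Then A = (D²/8)(θ − sin θ) = 3.737 m² and P = Dθ/2 = 4.856 m.
Hydraulic radius R = A/P = 3.737/4.856 = 0.7696 m.
V = (1/n) R^(2/3) √S = (1/0.015) × 0.7696^(2/3) × √0.0019 = 2.44 m/s. Hydraulic depth D_h = A/T = 3.737/2.884 = 1.296 m.
Froude number Fr = V/√(g·D_h) = 2.44/√(9.81×1.296) = 0.685, which is less than 1, so the flow is subcritical.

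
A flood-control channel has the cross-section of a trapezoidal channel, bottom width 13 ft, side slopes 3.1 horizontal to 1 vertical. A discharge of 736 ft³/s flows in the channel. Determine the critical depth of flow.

At critical depth, Q² T / (g A³) = 1, i.e. A³/T = Q²/g = 736²/32.2 = 16820.
Try y = 4.02 ft: A³/T = 28280 — over.
Try y = 2.75 ft: A³/T = 6902 — short.
Try y = 3.5 ft: A³/T = 16760 — ≈ 16820.

y_c = 3.5 ft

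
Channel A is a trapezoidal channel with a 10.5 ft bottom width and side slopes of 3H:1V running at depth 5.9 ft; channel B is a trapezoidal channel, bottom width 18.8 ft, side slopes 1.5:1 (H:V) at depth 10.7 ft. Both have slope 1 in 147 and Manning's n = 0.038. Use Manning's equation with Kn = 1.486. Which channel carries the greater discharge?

Channel A: With bottom width b = 10.5 ft and side slope z = 3: A = (b + zy)y = (10.5 + 3×5.9)×5.9 = 166.4 ft²; P = b + 2y√(1+z²) = 10.5 + 2×5.9×3.162 = 47.81 ft. Hydraulic radius R = A/P = 166.4/47.81 = 3.48 ft. Q_A = (1.486/0.038)·166.4·3.48^(2/3)·√0.006803 = 1232 ft³/s.
Channel B: With bottom width b = 18.8 ft and side slope z = 1.5: A = (b + zy)y = (18.8 + 1.5×10.7)×10.7 = 372.9 ft²; P = b + 2y√(1+z²) = 18.8 + 2×10.7×1.803 = 57.38 ft. Hydraulic radius R = A/P = 372.9/57.38 = 6.499 ft. Q_B = (1.486/0.038)·372.9·6.499^(2/3)·√0.006803 = 4188 ft³/s.
Q_A = 1232 ft³/s vs Q_B = 4188 ft³/s, so channel B carries more.

channel B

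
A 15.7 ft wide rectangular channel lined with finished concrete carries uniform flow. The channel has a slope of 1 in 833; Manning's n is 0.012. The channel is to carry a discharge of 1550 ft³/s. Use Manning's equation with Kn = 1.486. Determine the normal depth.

Manning's equation rearranged: A R^(2/3) = nQ / (1.486·√S) = 0.012 × 1550 / (1.486 × √0.0012) = 361.3.
Try y = 7.32 ft: A R^(2/3) = 279.3 — short.
Try y = 10.2 ft: A R^(2/3) = 432.3 — over.
Try y = 8.88 ft: A R^(2/3) = 361 — ≈ 361.3.

y_n = 8.88 ft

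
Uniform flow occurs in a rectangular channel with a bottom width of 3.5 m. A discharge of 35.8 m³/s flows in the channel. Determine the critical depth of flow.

For a rectangular channel, critical depth y_c = (q²/g)^(1/3) where q = Q/b = 35.8/3.5 = 10.23 m²/s.
So y_c = (10.23²/9.81)^(1/3) = 2.2 m.

y_c = 2.2 m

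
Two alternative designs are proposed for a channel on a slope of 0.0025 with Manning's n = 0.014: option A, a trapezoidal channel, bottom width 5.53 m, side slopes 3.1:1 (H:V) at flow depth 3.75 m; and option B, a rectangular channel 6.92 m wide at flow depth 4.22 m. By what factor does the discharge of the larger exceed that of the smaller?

Channel A: With bottom width b = 5.53 m and side slope z = 3.1: A = (b + zy)y = (5.53 + 3.1×3.75)×3.75 = 64.33 m²; P = b + 2y√(1+z²) = 5.53 + 2×3.75×3.257 = 29.96 m. Hydraulic radius R = A/P = 64.33/29.96 = 2.147 m. Q_A = (1/0.014)·64.33·2.147^(2/3)·√0.0025 = 382.4 m³/s.
Channel B: Flow area A = b·y = 6.92 × 4.22 = 29.2 m². Wetted perimeter P = b + 2y = 6.92 + 2×4.22 = 15.36 m. Hydraulic radius R = A/P = 29.2/15.36 = 1.901 m. Q_B = (1/0.014)·29.2·1.901^(2/3)·√0.0025 = 160.1 m³/s.
The larger discharge is 382.4 m³/s and the smaller is 160.1 m³/s; the ratio is 2.39.

2.39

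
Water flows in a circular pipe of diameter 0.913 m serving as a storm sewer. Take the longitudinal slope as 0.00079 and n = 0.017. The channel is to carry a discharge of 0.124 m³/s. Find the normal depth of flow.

y_n = 0.347 m

Manning's equation rearranged: A R^(2/3) = nQ / (1·√S) = 0.017 × 0.124 / (√0.00079) = 0.075.
At y = 0.432 m: A R^(2/3) = 0.1112 — high.
At y = 0.245 m: A R^(2/3) = 0.03852 — low.
At y = 0.347 m: A R^(2/3) = 0.075 — close enough.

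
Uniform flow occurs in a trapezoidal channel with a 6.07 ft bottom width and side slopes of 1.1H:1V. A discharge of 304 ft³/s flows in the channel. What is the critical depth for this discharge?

y_c = 3.44 ft

At critical depth, Q² T / (g A³) = 1, i.e. A³/T = Q²/g = 304²/32.2 = 2870.
At y = 4.39 ft: A³/T = 6964 — over.
At y = 2.91 ft: A³/T = 1574 — short.
At y = 3.44 ft: A³/T = 2856 — matches.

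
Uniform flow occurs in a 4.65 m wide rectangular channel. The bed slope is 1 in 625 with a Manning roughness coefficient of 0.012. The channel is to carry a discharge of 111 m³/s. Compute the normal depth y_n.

Manning's equation rearranged: A R^(2/3) = nQ / (1·√S) = 0.012 × 111 / (√0.0016) = 33.3.
Try y = 6.52 m: A R^(2/3) = 43.42 — high.
Try y = 4.36 m: A R^(2/3) = 26.76 — low.
Try y = 5.22 m: A R^(2/3) = 33.32 — ≈ 33.3.

y_n = 5.22 m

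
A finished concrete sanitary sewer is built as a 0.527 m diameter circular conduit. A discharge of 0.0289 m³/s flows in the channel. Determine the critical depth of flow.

At critical depth, Q² T / (g A³) = 1, i.e. A³/T = Q²/g = 0.0289²/9.81 = 0.00008514.
Try y = 0.121 m: A³/T = 0.0001219 — too large.
Try y = 0.11 m: A³/T = 0.00008399 — ≈ 0.00008514.

y_c = 0.11 m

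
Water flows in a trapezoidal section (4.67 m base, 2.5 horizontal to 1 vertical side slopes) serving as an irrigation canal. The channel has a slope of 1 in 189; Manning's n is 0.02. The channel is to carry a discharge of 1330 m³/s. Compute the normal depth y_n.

Manning's equation rearranged: A R^(2/3) = nQ / (1·√S) = 0.02 × 1330 / (√0.005291) = 365.7.
At y = 8.07 m: A R^(2/3) = 519.1 — too large.
At y = 6.98 m: A R^(2/3) = 366.3 — matches.

y_n = 6.98 m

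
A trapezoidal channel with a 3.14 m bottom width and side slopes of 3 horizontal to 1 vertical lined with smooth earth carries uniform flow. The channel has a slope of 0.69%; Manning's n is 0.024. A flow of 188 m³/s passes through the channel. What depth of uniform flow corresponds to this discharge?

Manning's equation rearranged: A R^(2/3) = nQ / (1·√S) = 0.024 × 188 / (√0.0069) = 54.32.
Trying y = 2.31 m: A R^(2/3) = 27.86 — short.
Trying y = 3.83 m: A R^(2/3) = 90.36 — over.
Trying y = 3.09 m: A R^(2/3) = 54.42 — close enough.

y_n = 3.09 m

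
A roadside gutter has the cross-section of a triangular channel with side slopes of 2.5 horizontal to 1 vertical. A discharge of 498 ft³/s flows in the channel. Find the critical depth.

y_c = 4.77 ft

At critical depth, Q² T / (g A³) = 1, i.e. A³/T = Q²/g = 498²/32.2 = 7702.
Trying y = 3.84 ft: A³/T = 2609 — short.
Trying y = 4.77 ft: A³/T = 7717 — ≈ 7702.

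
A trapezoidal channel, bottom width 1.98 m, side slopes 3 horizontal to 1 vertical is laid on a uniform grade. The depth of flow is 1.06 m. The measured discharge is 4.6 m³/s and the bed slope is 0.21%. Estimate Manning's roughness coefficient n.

With bottom width b = 1.98 m and side slope z = 3: A = (b + zy)y = (1.98 + 3×1.06)×1.06 = 5.47 m²; P = b + 2y√(1+z²) = 1.98 + 2×1.06×3.162 = 8.684 m.
Hydraulic radius R = A/P = 5.47/8.684 = 0.6298 m.
Rearranging Manning's equation: n = (1/Q) A R^(2/3) S^(1/2) = (1/4.6) × 5.47 × 0.6298^(2/3) × √0.0021 = 0.04.

n = 0.04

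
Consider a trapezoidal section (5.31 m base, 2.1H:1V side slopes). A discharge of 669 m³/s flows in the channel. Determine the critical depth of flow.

At critical depth, Q² T / (g A³) = 1, i.e. A³/T = Q²/g = 669²/9.81 = 45620.
Trying y = 4.42 m: A³/T = 11240 — low.
Trying y = 7.81 m: A³/T = 127900 — high.
Trying y = 6.16 m: A³/T = 45530 — ≈ 45620.

y_c = 6.16 m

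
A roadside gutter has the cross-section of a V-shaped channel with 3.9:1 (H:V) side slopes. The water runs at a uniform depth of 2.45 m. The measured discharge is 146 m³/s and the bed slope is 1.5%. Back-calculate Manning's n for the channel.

n = 0.022

For a triangular section with side slope z = 3.9: A = zy² = 3.9×2.45² = 23.41 m²; P = 2y√(1+z²) = 2×2.45×4.026 = 19.73 m.
Hydraulic radius R = A/P = 23.41/19.73 = 1.187 m.
Rearranging Manning's equation: n = (1/Q) A R^(2/3) S^(1/2) = (1/146) × 23.41 × 1.187^(2/3) × √0.015 = 0.022.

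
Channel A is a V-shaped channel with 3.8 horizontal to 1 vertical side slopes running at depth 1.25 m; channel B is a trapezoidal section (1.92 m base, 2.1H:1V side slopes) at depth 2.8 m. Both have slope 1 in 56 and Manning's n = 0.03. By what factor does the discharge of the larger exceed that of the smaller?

Channel A: For a triangular section with side slope z = 3.8: A = zy² = 3.8×1.25² = 5.938 m²; P = 2y√(1+z²) = 2×1.25×3.929 = 9.823 m. Hydraulic radius R = A/P = 5.938/9.823 = 0.6044 m. Q_A = (1/0.03)·5.938·0.6044^(2/3)·√0.01786 = 18.91 m³/s.
Channel B: With bottom width b = 1.92 m and side slope z = 2.1: A = (b + zy)y = (1.92 + 2.1×2.8)×2.8 = 21.84 m²; P = b + 2y√(1+z²) = 1.92 + 2×2.8×2.326 = 14.95 m. Hydraulic radius R = A/P = 21.84/14.95 = 1.461 m. Q_B = (1/0.03)·21.84·1.461^(2/3)·√0.01786 = 125.3 m³/s.
The larger discharge is 125.3 m³/s and the smaller is 18.91 m³/s; the ratio is 6.63.

6.63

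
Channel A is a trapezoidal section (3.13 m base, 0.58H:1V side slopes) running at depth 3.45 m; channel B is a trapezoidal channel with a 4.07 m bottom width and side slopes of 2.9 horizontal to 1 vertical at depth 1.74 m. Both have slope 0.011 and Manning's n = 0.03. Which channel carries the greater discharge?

channel A

Channel A: With bottom width b = 3.13 m and side slope z = 0.58: A = (b + zy)y = (3.13 + 0.58×3.45)×3.45 = 17.7 m²; P = b + 2y√(1+z²) = 3.13 + 2×3.45×1.156 = 11.11 m. Hydraulic radius R = A/P = 17.7/11.11 = 1.594 m. Q_A = (1/0.03)·17.7·1.594^(2/3)·√0.011 = 84.44 m³/s.
Channel B: With bottom width b = 4.07 m and side slope z = 2.9: A = (b + zy)y = (4.07 + 2.9×1.74)×1.74 = 15.86 m²; P = b + 2y√(1+z²) = 4.07 + 2×1.74×3.068 = 14.75 m. Hydraulic radius R = A/P = 15.86/14.75 = 1.076 m. Q_B = (1/0.03)·15.86·1.076^(2/3)·√0.011 = 58.22 m³/s.
Q_A = 84.44 m³/s vs Q_B = 58.22 m³/s, so channel A carries more.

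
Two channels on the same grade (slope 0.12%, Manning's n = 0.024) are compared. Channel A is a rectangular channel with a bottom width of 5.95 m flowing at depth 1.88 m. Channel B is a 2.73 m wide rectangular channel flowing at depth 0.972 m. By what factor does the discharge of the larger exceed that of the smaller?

Channel A: Flow area A = b·y = 5.95 × 1.88 = 11.19 m². Wetted perimeter P = b + 2y = 5.95 + 2×1.88 = 9.71 m. Hydraulic radius R = A/P = 11.19/9.71 = 1.152 m. Q_A = (1/0.024)·11.19·1.152^(2/3)·√0.0012 = 17.74 m³/s.
Channel B: Flow area A = b·y = 2.73 × 0.972 = 2.654 m². Wetted perimeter P = b + 2y = 2.73 + 2×0.972 = 4.674 m. Hydraulic radius R = A/P = 2.654/4.674 = 0.5677 m. Q_B = (1/0.024)·2.654·0.5677^(2/3)·√0.0012 = 2.626 m³/s.
The larger discharge is 17.74 m³/s and the smaller is 2.626 m³/s; the ratio is 6.76.

6.76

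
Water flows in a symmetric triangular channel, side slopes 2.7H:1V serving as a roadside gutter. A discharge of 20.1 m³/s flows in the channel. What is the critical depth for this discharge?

At critical depth, Q² T / (g A³) = 1, i.e. A³/T = Q²/g = 20.1²/9.81 = 41.18.
Trying y = 1.89 m: A³/T = 87.9 — too large.
Trying y = 1.11 m: A³/T = 6.142 — too small.
Trying y = 1.62 m: A³/T = 40.67 — matches.

y_c = 1.62 m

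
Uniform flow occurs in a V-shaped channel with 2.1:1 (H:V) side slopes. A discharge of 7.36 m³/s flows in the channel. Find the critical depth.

At critical depth, Q² T / (g A³) = 1, i.e. A³/T = Q²/g = 7.36²/9.81 = 5.522.
At y = 1.04 m: A³/T = 2.683 — low.
At y = 1.41 m: A³/T = 12.29 — high.
At y = 1.2 m: A³/T = 5.487 — matches.

y_c = 1.2 m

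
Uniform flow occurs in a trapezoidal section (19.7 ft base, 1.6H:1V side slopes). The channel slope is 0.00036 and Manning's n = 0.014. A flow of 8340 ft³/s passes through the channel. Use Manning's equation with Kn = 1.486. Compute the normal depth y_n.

Manning's equation rearranged: A R^(2/3) = nQ / (1.486·√S) = 0.014 × 8340 / (1.486 × √0.00036) = 4141.
Try y = 23.1 ft: A R^(2/3) = 6954 — too large.
Try y = 13.1 ft: A R^(2/3) = 2078 — too small.
Try y = 18.2 ft: A R^(2/3) = 4139 — close enough.

y_n = 18.2 ft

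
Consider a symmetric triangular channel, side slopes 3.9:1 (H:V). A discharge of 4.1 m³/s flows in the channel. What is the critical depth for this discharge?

At critical depth, Q² T / (g A³) = 1, i.e. A³/T = Q²/g = 4.1²/9.81 = 1.714.
Trying y = 0.873 m: A³/T = 3.856 — over.
Trying y = 0.532 m: A³/T = 0.3241 — short.
Trying y = 0.742 m: A³/T = 1.71 — ≈ 1.714.

y_c = 0.742 m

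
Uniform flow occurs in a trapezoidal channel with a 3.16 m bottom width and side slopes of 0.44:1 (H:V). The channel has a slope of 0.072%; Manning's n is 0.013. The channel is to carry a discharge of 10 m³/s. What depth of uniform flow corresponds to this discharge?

Manning's equation rearranged: A R^(2/3) = nQ / (1·√S) = 0.013 × 10 / (√0.00072) = 4.845.
At y = 1.69 m: A R^(2/3) = 6.432 — over.
At y = 1.21 m: A R^(2/3) = 3.753 — short.
At y = 1.42 m: A R^(2/3) = 4.853 — close enough.

y_n = 1.42 m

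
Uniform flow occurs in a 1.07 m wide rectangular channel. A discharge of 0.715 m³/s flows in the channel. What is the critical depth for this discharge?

For a rectangular channel, critical depth y_c = (q²/g)^(1/3) where q = Q/b = 0.715/1.07 = 0.6682 m²/s.
So y_c = (0.6682²/9.81)^(1/3) = 0.357 m.

y_c = 0.357 m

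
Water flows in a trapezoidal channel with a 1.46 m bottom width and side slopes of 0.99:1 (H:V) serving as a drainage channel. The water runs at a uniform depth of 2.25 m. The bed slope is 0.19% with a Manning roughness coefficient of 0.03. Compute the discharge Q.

Q = 12.6 m³/s

With bottom width b = 1.46 m and side slope z = 0.99: A = (b + zy)y = (1.46 + 0.99×2.25)×2.25 = 8.297 m²; P = b + 2y√(1+z²) = 1.46 + 2×2.25×1.407 = 7.792 m.
Hydraulic radius R = A/P = 8.297/7.792 = 1.065 m.
Manning's equation: Q = (1/n) A R^(2/3) S^(1/2) = (1/0.03) × 8.297 × 1.065^(2/3) × 0.0019^(1/2) = 12.6 m³/s.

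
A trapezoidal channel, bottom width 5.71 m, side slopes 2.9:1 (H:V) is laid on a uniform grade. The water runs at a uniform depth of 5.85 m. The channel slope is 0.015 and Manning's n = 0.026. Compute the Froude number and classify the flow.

supercritical

With bottom width b = 5.71 m and side slope z = 2.9: A = (b + zy)y = (5.71 + 2.9×5.85)×5.85 = 132.6 m²; P = b + 2y√(1+z²) = 5.71 + 2×5.85×3.068 = 41.6 m.
Hydraulic radius R = A/P = 132.6/41.6 = 3.189 m.
V = (1/n) R^(2/3) √S = (1/0.026) × 3.189^(2/3) × √0.015 = 10.2 m/s. Hydraulic depth D_h = A/T = 132.6/39.64 = 3.346 m.
Froude number Fr = V/√(g·D_h) = 10.2/√(9.81×3.346) = 1.78, which is greater than 1, so the flow is supercritical.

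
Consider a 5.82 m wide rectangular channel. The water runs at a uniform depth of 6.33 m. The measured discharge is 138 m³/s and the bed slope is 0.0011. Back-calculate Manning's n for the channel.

n = 0.014

Flow area A = b·y = 5.82 × 6.33 = 36.84 m². Wetted perimeter P = b + 2y = 5.82 + 2×6.33 = 18.48 m.
Hydraulic radius R = A/P = 36.84/18.48 = 1.994 m.
Rearranging Manning's equation: n = (1/Q) A R^(2/3) S^(1/2) = (1/138) × 36.84 × 1.994^(2/3) × √0.0011 = 0.014.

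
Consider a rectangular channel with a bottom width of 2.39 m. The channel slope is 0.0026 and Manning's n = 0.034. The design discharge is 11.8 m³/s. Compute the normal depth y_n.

Manning's equation rearranged: A R^(2/3) = nQ / (1·√S) = 0.034 × 11.8 / (√0.0026) = 7.868.
Try y = 2.98 m: A R^(2/3) = 6.406 — short.
Try y = 3.84 m: A R^(2/3) = 8.627 — over.
Try y = 3.55 m: A R^(2/3) = 7.874 — matches.

y_n = 3.55 m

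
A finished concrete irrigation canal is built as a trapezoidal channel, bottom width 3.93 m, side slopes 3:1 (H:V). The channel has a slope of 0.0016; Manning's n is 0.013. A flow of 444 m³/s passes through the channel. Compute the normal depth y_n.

Manning's equation rearranged: A R^(2/3) = nQ / (1·√S) = 0.013 × 444 / (√0.0016) = 144.3.
Trying y = 3.12 m: A R^(2/3) = 60.27 — low.
Trying y = 4.54 m: A R^(2/3) = 144.4 — matches.

y_n = 4.54 m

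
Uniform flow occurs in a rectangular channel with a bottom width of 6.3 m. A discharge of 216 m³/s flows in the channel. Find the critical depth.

For a rectangular channel, critical depth y_c = (q²/g)^(1/3) where q = Q/b = 216/6.3 = 34.29 m²/s.
So y_c = (34.29²/9.81)^(1/3) = 4.93 m.

y_c = 4.93 m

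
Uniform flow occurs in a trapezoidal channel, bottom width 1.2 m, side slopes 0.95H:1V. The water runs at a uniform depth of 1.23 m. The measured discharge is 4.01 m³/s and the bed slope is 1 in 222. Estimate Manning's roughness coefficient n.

n = 0.036

With bottom width b = 1.2 m and side slope z = 0.95: A = (b + zy)y = (1.2 + 0.95×1.23)×1.23 = 2.913 m²; P = b + 2y√(1+z²) = 1.2 + 2×1.23×1.379 = 4.593 m.
Hydraulic radius R = A/P = 2.913/4.593 = 0.6343 m.
Rearranging Manning's equation: n = (1/Q) A R^(2/3) S^(1/2) = (1/4.01) × 2.913 × 0.6343^(2/3) × √0.004505 = 0.036.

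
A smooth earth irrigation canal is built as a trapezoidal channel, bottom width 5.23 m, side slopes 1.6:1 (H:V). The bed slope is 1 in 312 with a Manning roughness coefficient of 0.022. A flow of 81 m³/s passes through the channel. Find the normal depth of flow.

Manning's equation rearranged: A R^(2/3) = nQ / (1·√S) = 0.022 × 81 / (√0.003205) = 31.48.
At y = 2.19 m: A R^(2/3) = 24.14 — low.
At y = 2.99 m: A R^(2/3) = 44.52 — high.
At y = 2.51 m: A R^(2/3) = 31.46 — ≈ 31.48.

y_n = 2.51 m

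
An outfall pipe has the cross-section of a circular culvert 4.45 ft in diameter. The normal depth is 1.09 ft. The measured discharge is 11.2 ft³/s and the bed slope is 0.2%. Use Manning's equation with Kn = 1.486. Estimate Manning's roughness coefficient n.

For a circular section of diameter D = 4.45 ft at depth y = 1.09 ft, the central angle is θ = 2 arccos(1 − 2y/D) = 2.071 rad. Then A = (D²/8)(θ − sin θ) = 2.954 ft² and P = Dθ/2 = 4.608 ft.
Hydraulic radius R = A/P = 2.954/4.608 = 0.6411 ft.
Rearranging Manning's equation: n = (1.486/Q) A R^(2/3) S^(1/2) = (1.486/11.2) × 2.954 × 0.6411^(2/3) × √0.002 = 0.013.

n = 0.013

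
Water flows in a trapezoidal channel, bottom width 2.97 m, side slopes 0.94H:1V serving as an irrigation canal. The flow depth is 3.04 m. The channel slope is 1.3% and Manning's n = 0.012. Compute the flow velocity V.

V = 12.8 m/s

With bottom width b = 2.97 m and side slope z = 0.94: A = (b + zy)y = (2.97 + 0.94×3.04)×3.04 = 17.72 m²; P = b + 2y√(1+z²) = 2.97 + 2×3.04×1.372 = 11.31 m.
Hydraulic radius R = A/P = 17.72/11.31 = 1.566 m.
From Manning's equation, V = (1/n) R^(2/3) S^(1/2) = (1/0.012) × 1.566^(2/3) × 0.013^(1/2) = 12.8 m/s.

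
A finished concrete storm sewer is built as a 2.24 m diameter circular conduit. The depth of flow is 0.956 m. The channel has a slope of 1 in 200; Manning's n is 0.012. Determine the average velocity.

V = 3.73 m/s

For a circular section of diameter D = 2.24 m at depth y = 0.956 m, the central angle is θ = 2 arccos(1 − 2y/D) = 2.848 rad. Then A = (D²/8)(θ − sin θ) = 1.604 m² and P = Dθ/2 = 3.189 m.
Hydraulic radius R = A/P = 1.604/3.189 = 0.503 m.
From Manning's equation, V = (1/n) R^(2/3) S^(1/2) = (1/0.012) × 0.503^(2/3) × 0.005^(1/2) = 3.73 m/s.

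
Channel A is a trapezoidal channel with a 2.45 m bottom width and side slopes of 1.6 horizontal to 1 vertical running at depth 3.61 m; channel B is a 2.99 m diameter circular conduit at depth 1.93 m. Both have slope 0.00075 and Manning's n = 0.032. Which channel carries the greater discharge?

Channel A: With bottom width b = 2.45 m and side slope z = 1.6: A = (b + zy)y = (2.45 + 1.6×3.61)×3.61 = 29.7 m²; P = b + 2y√(1+z²) = 2.45 + 2×3.61×1.887 = 16.07 m. Hydraulic radius R = A/P = 29.7/16.07 = 1.848 m. Q_A = (1/0.032)·29.7·1.848^(2/3)·√0.00075 = 38.27 m³/s.
Channel B: For a circular section of diameter D = 2.99 m at depth y = 1.93 m, the central angle is θ = 2 arccos(1 − 2y/D) = 3.732 rad. Then A = (D²/8)(θ − sin θ) = 4.793 m² and P = Dθ/2 = 5.579 m. Hydraulic radius R = A/P = 4.793/5.579 = 0.859 m. Q_B = (1/0.032)·4.793·0.859^(2/3)·√0.00075 = 3.707 m³/s.
Q_A = 38.27 m³/s vs Q_B = 3.707 m³/s, so channel A carries more.

channel A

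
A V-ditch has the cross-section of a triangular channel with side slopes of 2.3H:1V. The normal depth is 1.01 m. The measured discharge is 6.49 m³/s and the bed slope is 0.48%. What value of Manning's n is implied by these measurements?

n = 0.015

For a triangular section with side slope z = 2.3: A = zy² = 2.3×1.01² = 2.346 m²; P = 2y√(1+z²) = 2×1.01×2.508 = 5.066 m.
Hydraulic radius R = A/P = 2.346/5.066 = 0.4631 m.
Rearranging Manning's equation: n = (1/Q) A R^(2/3) S^(1/2) = (1/6.49) × 2.346 × 0.4631^(2/3) × √0.0048 = 0.015.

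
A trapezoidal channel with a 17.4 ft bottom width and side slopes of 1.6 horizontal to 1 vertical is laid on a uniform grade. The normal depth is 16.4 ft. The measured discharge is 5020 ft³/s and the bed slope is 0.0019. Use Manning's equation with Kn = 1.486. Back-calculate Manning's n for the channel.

With bottom width b = 17.4 ft and side slope z = 1.6: A = (b + zy)y = (17.4 + 1.6×16.4)×16.4 = 715.7 ft²; P = b + 2y√(1+z²) = 17.4 + 2×16.4×1.887 = 79.29 ft.
Hydraulic radius R = A/P = 715.7/79.29 = 9.027 ft.
Rearranging Manning's equation: n = (1.486/Q) A R^(2/3) S^(1/2) = (1.486/5020) × 715.7 × 9.027^(2/3) × √0.0019 = 0.04.

n = 0.04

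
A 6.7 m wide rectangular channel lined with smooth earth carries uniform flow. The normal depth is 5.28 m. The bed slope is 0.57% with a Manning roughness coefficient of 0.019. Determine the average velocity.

Flow area A = b·y = 6.7 × 5.28 = 35.38 m². Wetted perimeter P = b + 2y = 6.7 + 2×5.28 = 17.26 m.
Hydraulic radius R = A/P = 35.38/17.26 = 2.05 m.
From Manning's equation, V = (1/n) R^(2/3) S^(1/2) = (1/0.019) × 2.05^(2/3) × 0.0057^(1/2) = 6.41 m/s.

V = 6.41 m/s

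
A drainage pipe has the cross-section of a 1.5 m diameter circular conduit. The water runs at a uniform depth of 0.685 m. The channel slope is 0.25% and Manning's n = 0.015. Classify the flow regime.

For a circular section of diameter D = 1.5 m at depth y = 0.685 m, the central angle is θ = 2 arccos(1 − 2y/D) = 2.968 rad. Then A = (D²/8)(θ − sin θ) = 0.7862 m² and P = Dθ/2 = 2.226 m.
Hydraulic radius R = A/P = 0.7862/2.226 = 0.3532 m.
V = (1/n) R^(2/3) √S = (1/0.015) × 0.3532^(2/3) × √0.0025 = 1.666 m/s. Hydraulic depth D_h = A/T = 0.7862/1.494 = 0.5261 m.
Froude number Fr = V/√(g·D_h) = 1.666/√(9.81×0.5261) = 0.733, which is less than 1, so the flow is subcritical.

subcritical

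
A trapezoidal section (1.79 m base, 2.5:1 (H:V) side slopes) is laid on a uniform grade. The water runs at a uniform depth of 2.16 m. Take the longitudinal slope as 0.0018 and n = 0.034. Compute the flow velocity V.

With bottom width b = 1.79 m and side slope z = 2.5: A = (b + zy)y = (1.79 + 2.5×2.16)×2.16 = 15.53 m²; P = b + 2y√(1+z²) = 1.79 + 2×2.16×2.693 = 13.42 m.
Hydraulic radius R = A/P = 15.53/13.42 = 1.157 m.
From Manning's equation, V = (1/n) R^(2/3) S^(1/2) = (1/0.034) × 1.157^(2/3) × 0.0018^(1/2) = 1.38 m/s.

V = 1.38 m/s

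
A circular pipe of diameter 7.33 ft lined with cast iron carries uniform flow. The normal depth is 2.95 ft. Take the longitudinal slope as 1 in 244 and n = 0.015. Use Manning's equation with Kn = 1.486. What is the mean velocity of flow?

For a circular section of diameter D = 7.33 ft at depth y = 2.95 ft, the central angle is θ = 2 arccos(1 − 2y/D) = 2.749 rad. Then A = (D²/8)(θ − sin θ) = 15.89 ft² and P = Dθ/2 = 10.07 ft.
Hydraulic radius R = A/P = 15.89/10.07 = 1.577 ft.
From Manning's equation, V = (1.486/n) R^(2/3) S^(1/2) = (1.486/0.015) × 1.577^(2/3) × 0.004098^(1/2) = 8.59 ft/s.

V = 8.59 ft/s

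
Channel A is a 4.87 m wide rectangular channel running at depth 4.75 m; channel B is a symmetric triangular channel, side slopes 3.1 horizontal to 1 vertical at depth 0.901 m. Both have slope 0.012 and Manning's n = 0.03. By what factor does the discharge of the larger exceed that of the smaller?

Channel A: Flow area A = b·y = 4.87 × 4.75 = 23.13 m². Wetted perimeter P = b + 2y = 4.87 + 2×4.75 = 14.37 m. Hydraulic radius R = A/P = 23.13/14.37 = 1.61 m. Q_A = (1/0.03)·23.13·1.61^(2/3)·√0.012 = 116 m³/s.
Channel B: For a triangular section with side slope z = 3.1: A = zy² = 3.1×0.901² = 2.517 m²; P = 2y√(1+z²) = 2×0.901×3.257 = 5.87 m. Hydraulic radius R = A/P = 2.517/5.87 = 0.4287 m. Q_B = (1/0.03)·2.517·0.4287^(2/3)·√0.012 = 5.225 m³/s.
The larger discharge is 116 m³/s and the smaller is 5.225 m³/s; the ratio is 22.2.

22.2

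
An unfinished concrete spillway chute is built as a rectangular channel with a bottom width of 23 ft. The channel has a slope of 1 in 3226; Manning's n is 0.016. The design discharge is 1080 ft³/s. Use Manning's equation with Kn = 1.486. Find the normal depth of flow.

y_n = 9.55 ft

Manning's equation rearranged: A R^(2/3) = nQ / (1.486·√S) = 0.016 × 1080 / (1.486 × √0.00031) = 660.5.
At y = 7.66 ft: A R^(2/3) = 487.1 — too small.
At y = 9.55 ft: A R^(2/3) = 660.7 — close enough.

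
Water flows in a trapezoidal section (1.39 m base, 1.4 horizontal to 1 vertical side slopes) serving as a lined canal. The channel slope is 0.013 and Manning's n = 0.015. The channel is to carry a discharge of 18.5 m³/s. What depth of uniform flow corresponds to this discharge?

y_n = 1.12 m

Manning's equation rearranged: A R^(2/3) = nQ / (1·√S) = 0.015 × 18.5 / (√0.013) = 2.434.
Trying y = 1.41 m: A R^(2/3) = 3.95 — over.
Trying y = 0.9 m: A R^(2/3) = 1.565 — short.
Trying y = 1.12 m: A R^(2/3) = 2.439 — close enough.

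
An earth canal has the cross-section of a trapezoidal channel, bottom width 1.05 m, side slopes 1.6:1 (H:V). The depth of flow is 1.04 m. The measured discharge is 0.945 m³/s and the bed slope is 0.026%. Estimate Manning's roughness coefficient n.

n = 0.033

With bottom width b = 1.05 m and side slope z = 1.6: A = (b + zy)y = (1.05 + 1.6×1.04)×1.04 = 2.823 m²; P = b + 2y√(1+z²) = 1.05 + 2×1.04×1.887 = 4.975 m.
Hydraulic radius R = A/P = 2.823/4.975 = 0.5674 m.
Rearranging Manning's equation: n = (1/Q) A R^(2/3) S^(1/2) = (1/0.945) × 2.823 × 0.5674^(2/3) × √0.00026 = 0.033.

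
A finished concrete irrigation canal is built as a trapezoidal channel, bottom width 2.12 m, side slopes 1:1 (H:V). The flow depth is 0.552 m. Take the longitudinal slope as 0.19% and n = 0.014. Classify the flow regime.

With bottom width b = 2.12 m and side slope z = 1: A = (b + zy)y = (2.12 + 1×0.552)×0.552 = 1.475 m²; P = b + 2y√(1+z²) = 2.12 + 2×0.552×1.414 = 3.681 m.
Hydraulic radius R = A/P = 1.475/3.681 = 0.4007 m.
V = (1/n) R^(2/3) √S = (1/0.014) × 0.4007^(2/3) × √0.0019 = 1.692 m/s. Hydraulic depth D_h = A/T = 1.475/3.224 = 0.4575 m.
Froude number Fr = V/√(g·D_h) = 1.692/√(9.81×0.4575) = 0.799, which is less than 1, so the flow is subcritical.

subcritical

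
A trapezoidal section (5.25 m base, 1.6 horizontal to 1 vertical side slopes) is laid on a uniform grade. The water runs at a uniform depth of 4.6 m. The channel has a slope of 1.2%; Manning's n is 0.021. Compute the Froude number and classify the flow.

supercritical

With bottom width b = 5.25 m and side slope z = 1.6: A = (b + zy)y = (5.25 + 1.6×4.6)×4.6 = 58.01 m²; P = b + 2y√(1+z²) = 5.25 + 2×4.6×1.887 = 22.61 m.
Hydraulic radius R = A/P = 58.01/22.61 = 2.566 m.
V = (1/n) R^(2/3) √S = (1/0.021) × 2.566^(2/3) × √0.012 = 9.776 m/s. Hydraulic depth D_h = A/T = 58.01/19.97 = 2.905 m.
Froude number Fr = V/√(g·D_h) = 9.776/√(9.81×2.905) = 1.83, which is greater than 1, so the flow is supercritical.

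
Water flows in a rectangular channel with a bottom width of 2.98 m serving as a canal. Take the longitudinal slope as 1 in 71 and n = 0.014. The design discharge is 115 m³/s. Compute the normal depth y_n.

Manning's equation rearranged: A R^(2/3) = nQ / (1·√S) = 0.014 × 115 / (√0.01408) = 13.57.
At y = 5.14 m: A R^(2/3) = 16.86 — over.
At y = 3.09 m: A R^(2/3) = 9.24 — short.
At y = 4.26 m: A R^(2/3) = 13.56 — matches.

y_n = 4.26 m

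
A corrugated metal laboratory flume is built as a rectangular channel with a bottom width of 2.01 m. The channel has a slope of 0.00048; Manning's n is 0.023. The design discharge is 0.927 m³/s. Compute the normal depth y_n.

Manning's equation rearranged: A R^(2/3) = nQ / (1·√S) = 0.023 × 0.927 / (√0.00048) = 0.9732.
Trying y = 0.647 m: A R^(2/3) = 0.6985 — too small.
Trying y = 0.822 m: A R^(2/3) = 0.9733 — ≈ 0.9732.

y_n = 0.822 m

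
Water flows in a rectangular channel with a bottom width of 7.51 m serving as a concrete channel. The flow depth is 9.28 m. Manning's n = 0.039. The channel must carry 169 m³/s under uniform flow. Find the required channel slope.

S = 0.00241

Flow area A = b·y = 7.51 × 9.28 = 69.69 m². Wetted perimeter P = b + 2y = 7.51 + 2×9.28 = 26.07 m.
Hydraulic radius R = A/P = 69.69/26.07 = 2.673 m.
From Manning's equation, S = [nQ / (1 A R^(2/3))]² = [0.039 × 169 / (1 × 69.69 × 2.673^(2/3))]² = 0.00241.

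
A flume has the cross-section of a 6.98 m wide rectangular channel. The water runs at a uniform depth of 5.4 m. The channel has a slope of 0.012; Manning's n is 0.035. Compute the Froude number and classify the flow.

subcritical

Flow area A = b·y = 6.98 × 5.4 = 37.69 m². Wetted perimeter P = b + 2y = 6.98 + 2×5.4 = 17.78 m.
Hydraulic radius R = A/P = 37.69/17.78 = 2.12 m.
V = (1/n) R^(2/3) √S = (1/0.035) × 2.12^(2/3) × √0.012 = 5.165 m/s. Hydraulic depth D_h = A/T = 37.69/6.98 = 5.4 m.
Froude number Fr = V/√(g·D_h) = 5.165/√(9.81×5.4) = 0.71, which is less than 1, so the flow is subcritical.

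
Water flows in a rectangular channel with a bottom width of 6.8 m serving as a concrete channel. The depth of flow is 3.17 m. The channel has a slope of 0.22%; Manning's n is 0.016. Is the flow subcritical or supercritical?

subcritical

Flow area A = b·y = 6.8 × 3.17 = 21.56 m². Wetted perimeter P = b + 2y = 6.8 + 2×3.17 = 13.14 m.
Hydraulic radius R = A/P = 21.56/13.14 = 1.64 m.
V = (1/n) R^(2/3) √S = (1/0.016) × 1.64^(2/3) × √0.0022 = 4.078 m/s. Hydraulic depth D_h = A/T = 21.56/6.8 = 3.17 m.
Froude number Fr = V/√(g·D_h) = 4.078/√(9.81×3.17) = 0.731, which is less than 1, so the flow is subcritical.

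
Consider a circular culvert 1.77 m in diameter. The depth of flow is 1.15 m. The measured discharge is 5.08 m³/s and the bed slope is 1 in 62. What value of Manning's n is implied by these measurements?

For a circular section of diameter D = 1.77 m at depth y = 1.15 m, the central angle is θ = 2 arccos(1 − 2y/D) = 3.75 rad. Then A = (D²/8)(θ − sin θ) = 1.692 m² and P = Dθ/2 = 3.319 m.
Hydraulic radius R = A/P = 1.692/3.319 = 0.5099 m.
Rearranging Manning's equation: n = (1/Q) A R^(2/3) S^(1/2) = (1/5.08) × 1.692 × 0.5099^(2/3) × √0.01613 = 0.027.

n = 0.027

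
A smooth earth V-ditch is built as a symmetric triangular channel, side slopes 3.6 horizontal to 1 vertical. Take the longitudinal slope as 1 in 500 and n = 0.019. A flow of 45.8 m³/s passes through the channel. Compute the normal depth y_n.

Manning's equation rearranged: A R^(2/3) = nQ / (1·√S) = 0.019 × 45.8 / (√0.002) = 19.46.
Trying y = 2.88 m: A R^(2/3) = 37.15 — over.
Trying y = 1.63 m: A R^(2/3) = 8.141 — short.
Trying y = 2.26 m: A R^(2/3) = 19.46 — ≈ 19.46.

y_n = 2.26 m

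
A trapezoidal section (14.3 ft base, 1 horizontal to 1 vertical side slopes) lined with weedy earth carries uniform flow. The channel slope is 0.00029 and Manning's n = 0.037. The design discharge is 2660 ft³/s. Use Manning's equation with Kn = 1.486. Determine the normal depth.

Manning's equation rearranged: A R^(2/3) = nQ / (1.486·√S) = 0.037 × 2660 / (1.486 × √0.00029) = 3889.
Trying y = 17.4 ft: A R^(2/3) = 2330 — low.
Trying y = 22.2 ft: A R^(2/3) = 3888 — matches.

y_n = 22.2 ft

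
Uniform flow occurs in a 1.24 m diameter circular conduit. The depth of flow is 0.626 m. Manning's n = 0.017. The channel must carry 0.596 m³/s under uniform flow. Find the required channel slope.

S = 0.0013

For a circular section of diameter D = 1.24 m at depth y = 0.626 m, the central angle is θ = 2 arccos(1 − 2y/D) = 3.161 rad. Then A = (D²/8)(θ − sin θ) = 0.6113 m² and P = Dθ/2 = 1.96 m.
Hydraulic radius R = A/P = 0.6113/1.96 = 0.3119 m.
From Manning's equation, S = [nQ / (1 A R^(2/3))]² = [0.017 × 0.596 / (1 × 0.6113 × 0.3119^(2/3))]² = 0.0013.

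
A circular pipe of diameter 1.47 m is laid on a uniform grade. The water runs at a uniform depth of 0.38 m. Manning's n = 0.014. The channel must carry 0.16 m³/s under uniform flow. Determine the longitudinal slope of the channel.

For a circular section of diameter D = 1.47 m at depth y = 0.38 m, the central angle is θ = 2 arccos(1 − 2y/D) = 2.133 rad. Then A = (D²/8)(θ − sin θ) = 0.3478 m² and P = Dθ/2 = 1.568 m.
Hydraulic radius R = A/P = 0.3478/1.568 = 0.2218 m.
From Manning's equation, S = [nQ / (1 A R^(2/3))]² = [0.014 × 0.16 / (1 × 0.3478 × 0.2218^(2/3))]² = 0.000309.

S = 0.000309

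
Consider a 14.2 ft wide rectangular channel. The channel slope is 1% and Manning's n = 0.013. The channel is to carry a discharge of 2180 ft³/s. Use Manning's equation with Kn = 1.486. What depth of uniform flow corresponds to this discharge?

Manning's equation rearranged: A R^(2/3) = nQ / (1.486·√S) = 0.013 × 2180 / (1.486 × √0.01) = 190.7.
At y = 7.28 ft: A R^(2/3) = 242.6 — over.
At y = 6.09 ft: A R^(2/3) = 190.8 — matches.

y_n = 6.09 ft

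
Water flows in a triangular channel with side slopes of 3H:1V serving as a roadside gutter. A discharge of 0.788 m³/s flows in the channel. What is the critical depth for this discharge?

y_c = 0.426 m

At critical depth, Q² T / (g A³) = 1, i.e. A³/T = Q²/g = 0.788²/9.81 = 0.0633.
Trying y = 0.298 m: A³/T = 0.01058 — short.
Trying y = 0.426 m: A³/T = 0.06313 — close enough.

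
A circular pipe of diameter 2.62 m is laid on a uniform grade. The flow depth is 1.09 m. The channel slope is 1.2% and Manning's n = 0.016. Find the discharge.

For a circular section of diameter D = 2.62 m at depth y = 1.09 m, the central angle is θ = 2 arccos(1 − 2y/D) = 2.804 rad. Then A = (D²/8)(θ − sin θ) = 2.122 m² and P = Dθ/2 = 3.673 m.
Hydraulic radius R = A/P = 2.122/3.673 = 0.5777 m.
Manning's equation: Q = (1/n) A R^(2/3) S^(1/2) = (1/0.016) × 2.122 × 0.5777^(2/3) × 0.012^(1/2) = 10.1 m³/s.

Q = 10.1 m³/s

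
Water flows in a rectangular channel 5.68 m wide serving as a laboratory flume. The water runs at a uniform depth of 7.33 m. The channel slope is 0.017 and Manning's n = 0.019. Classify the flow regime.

supercritical

Flow area A = b·y = 5.68 × 7.33 = 41.63 m². Wetted perimeter P = b + 2y = 5.68 + 2×7.33 = 20.34 m.
Hydraulic radius R = A/P = 41.63/20.34 = 2.047 m.
V = (1/n) R^(2/3) √S = (1/0.019) × 2.047^(2/3) × √0.017 = 11.06 m/s. Hydraulic depth D_h = A/T = 41.63/5.68 = 7.33 m.
Froude number Fr = V/√(g·D_h) = 11.06/√(9.81×7.33) = 1.3, which is greater than 1, so the flow is supercritical.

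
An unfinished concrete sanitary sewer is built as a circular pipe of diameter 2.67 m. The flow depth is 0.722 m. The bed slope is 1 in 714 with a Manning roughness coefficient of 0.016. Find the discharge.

Q = 1.6 m³/s

For a circular section of diameter D = 2.67 m at depth y = 0.722 m, the central angle is θ = 2 arccos(1 − 2y/D) = 2.187 rad. Then A = (D²/8)(θ − sin θ) = 1.222 m² and P = Dθ/2 = 2.92 m.
Hydraulic radius R = A/P = 1.222/2.92 = 0.4186 m.
Manning's equation: Q = (1/n) A R^(2/3) S^(1/2) = (1/0.016) × 1.222 × 0.4186^(2/3) × 0.001401^(1/2) = 1.6 m³/s.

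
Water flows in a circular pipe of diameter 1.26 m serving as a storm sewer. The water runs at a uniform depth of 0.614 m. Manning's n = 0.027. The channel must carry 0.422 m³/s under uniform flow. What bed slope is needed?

For a circular section of diameter D = 1.26 m at depth y = 0.614 m, the central angle is θ = 2 arccos(1 − 2y/D) = 3.091 rad. Then A = (D²/8)(θ − sin θ) = 0.6033 m² and P = Dθ/2 = 1.947 m.
Hydraulic radius R = A/P = 0.6033/1.947 = 0.3098 m.
From Manning's equation, S = [nQ / (1 A R^(2/3))]² = [0.027 × 0.422 / (1 × 0.6033 × 0.3098^(2/3))]² = 0.0017.

S = 0.0017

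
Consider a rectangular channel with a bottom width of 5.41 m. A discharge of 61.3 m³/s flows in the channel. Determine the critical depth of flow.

For a rectangular channel, critical depth y_c = (q²/g)^(1/3) where q = Q/b = 61.3/5.41 = 11.33 m²/s.
So y_c = (11.33²/9.81)^(1/3) = 2.36 m.

y_c = 2.36 m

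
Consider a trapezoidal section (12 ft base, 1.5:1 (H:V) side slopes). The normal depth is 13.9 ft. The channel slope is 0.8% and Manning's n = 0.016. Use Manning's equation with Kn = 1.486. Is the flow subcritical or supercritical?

With bottom width b = 12 ft and side slope z = 1.5: A = (b + zy)y = (12 + 1.5×13.9)×13.9 = 456.6 ft²; P = b + 2y√(1+z²) = 12 + 2×13.9×1.803 = 62.12 ft.
Hydraulic radius R = A/P = 456.6/62.12 = 7.351 ft.
V = (1.486/n) R^(2/3) √S = (1.486/0.016) × 7.351^(2/3) × √0.008 = 31.41 ft/s. Hydraulic depth D_h = A/T = 456.6/53.7 = 8.503 ft.
Froude number Fr = V/√(g·D_h) = 31.41/√(32.2×8.503) = 1.9, which is greater than 1, so the flow is supercritical.

supercritical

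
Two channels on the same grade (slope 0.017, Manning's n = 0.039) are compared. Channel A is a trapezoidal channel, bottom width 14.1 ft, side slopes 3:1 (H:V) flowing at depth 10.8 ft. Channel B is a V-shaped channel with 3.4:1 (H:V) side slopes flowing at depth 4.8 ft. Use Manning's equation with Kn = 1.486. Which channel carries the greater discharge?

Channel A: With bottom width b = 14.1 ft and side slope z = 3: A = (b + zy)y = (14.1 + 3×10.8)×10.8 = 502.2 ft²; P = b + 2y√(1+z²) = 14.1 + 2×10.8×3.162 = 82.41 ft. Hydraulic radius R = A/P = 502.2/82.41 = 6.094 ft. Q_A = (1.486/0.039)·502.2·6.094^(2/3)·√0.017 = 8324 ft³/s.
Channel B: For a triangular section with side slope z = 3.4: A = zy² = 3.4×4.8² = 78.34 ft²; P = 2y√(1+z²) = 2×4.8×3.544 = 34.02 ft. Hydraulic radius R = A/P = 78.34/34.02 = 2.302 ft. Q_B = (1.486/0.039)·78.34·2.302^(2/3)·√0.017 = 678.6 ft³/s.
Q_A = 8324 ft³/s vs Q_B = 678.6 ft³/s, so channel A carries more.

channel A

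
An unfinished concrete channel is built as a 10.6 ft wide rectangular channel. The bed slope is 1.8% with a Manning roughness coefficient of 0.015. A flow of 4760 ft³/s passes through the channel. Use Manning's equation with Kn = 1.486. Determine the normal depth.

y_n = 13.8 ft

Manning's equation rearranged: A R^(2/3) = nQ / (1.486·√S) = 0.015 × 4760 / (1.486 × √0.018) = 358.1.
Trying y = 16.6 ft: A R^(2/3) = 444.7 — high.
Trying y = 13.8 ft: A R^(2/3) = 358 — close enough.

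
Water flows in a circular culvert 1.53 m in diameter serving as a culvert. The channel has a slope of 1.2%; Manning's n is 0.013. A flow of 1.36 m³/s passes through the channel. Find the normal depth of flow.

y_n = 0.422 m

Manning's equation rearranged: A R^(2/3) = nQ / (1·√S) = 0.013 × 1.36 / (√0.012) = 0.1614.
Try y = 0.361 m: A R^(2/3) = 0.1183 — short.
Try y = 0.422 m: A R^(2/3) = 0.1611 — close enough.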